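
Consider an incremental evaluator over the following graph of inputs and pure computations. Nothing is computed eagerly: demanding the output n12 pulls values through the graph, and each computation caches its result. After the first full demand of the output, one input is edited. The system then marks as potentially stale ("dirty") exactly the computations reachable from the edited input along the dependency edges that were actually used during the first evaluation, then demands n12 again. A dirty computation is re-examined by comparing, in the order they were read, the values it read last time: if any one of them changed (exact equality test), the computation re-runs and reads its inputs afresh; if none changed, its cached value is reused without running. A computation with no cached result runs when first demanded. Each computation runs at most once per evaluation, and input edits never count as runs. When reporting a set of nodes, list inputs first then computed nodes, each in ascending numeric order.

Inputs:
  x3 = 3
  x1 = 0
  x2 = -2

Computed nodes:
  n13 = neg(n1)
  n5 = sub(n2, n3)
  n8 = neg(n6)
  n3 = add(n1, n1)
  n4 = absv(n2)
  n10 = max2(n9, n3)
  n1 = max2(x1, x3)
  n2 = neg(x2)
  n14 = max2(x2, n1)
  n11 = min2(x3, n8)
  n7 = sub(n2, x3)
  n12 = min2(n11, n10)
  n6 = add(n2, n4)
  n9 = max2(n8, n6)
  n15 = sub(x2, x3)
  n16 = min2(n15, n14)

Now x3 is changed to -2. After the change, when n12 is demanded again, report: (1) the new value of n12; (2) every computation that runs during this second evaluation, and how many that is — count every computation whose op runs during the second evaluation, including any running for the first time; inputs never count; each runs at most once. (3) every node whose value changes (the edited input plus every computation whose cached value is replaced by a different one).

Initial pass — values computed on the first demand:
  n1 = max2(0, 3) = 3
  n2 = neg(-2) = 2
  n3 = add(3, 3) = 6
  n4 = absv(2) = 2
  n6 = add(2, 2) = 4
  n8 = neg(4) = -4
  n9 = max2(-4, 4) = 4
  n10 = max2(4, 6) = 6
  n11 = min2(3, -4) = -4
  n12 = min2(-4, 6) = -4

Second demand — change propagation:
  n1: re-runs because x3 3->-2; new result 0.
  n3: re-runs because n1 3->0; n1 3->0; new result 0.
  n10: re-runs because n3 6->0; new result 4.
  n11: re-runs because x3 3->-2; new result -4 (unchanged).
  n12: re-runs because n10 6->4; new result -4 (unchanged).

n12 now evaluates to -4.
Run set: n1, n3, n10, n11, n12 (5 run).
Changed values: x3, n1, n3, n10.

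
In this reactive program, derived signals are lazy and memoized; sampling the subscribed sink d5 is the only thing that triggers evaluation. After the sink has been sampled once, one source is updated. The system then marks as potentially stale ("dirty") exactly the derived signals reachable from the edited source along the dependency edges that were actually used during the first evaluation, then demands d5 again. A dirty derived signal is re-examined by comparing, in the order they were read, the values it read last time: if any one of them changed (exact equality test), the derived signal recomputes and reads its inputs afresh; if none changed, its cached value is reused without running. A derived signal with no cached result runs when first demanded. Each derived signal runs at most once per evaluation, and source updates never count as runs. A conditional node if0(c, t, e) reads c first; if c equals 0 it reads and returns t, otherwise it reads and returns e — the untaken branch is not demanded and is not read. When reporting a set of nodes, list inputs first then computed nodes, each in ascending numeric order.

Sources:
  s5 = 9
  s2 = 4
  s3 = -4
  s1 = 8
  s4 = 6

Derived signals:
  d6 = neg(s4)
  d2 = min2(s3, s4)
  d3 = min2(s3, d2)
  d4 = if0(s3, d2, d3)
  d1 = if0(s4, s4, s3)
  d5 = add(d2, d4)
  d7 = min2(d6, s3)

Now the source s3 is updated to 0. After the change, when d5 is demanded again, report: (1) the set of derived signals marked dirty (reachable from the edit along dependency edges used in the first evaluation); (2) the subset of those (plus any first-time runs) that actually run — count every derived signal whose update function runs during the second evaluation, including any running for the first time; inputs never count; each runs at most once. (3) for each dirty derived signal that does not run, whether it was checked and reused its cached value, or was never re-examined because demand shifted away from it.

The edit dirties: d2, d3, d4, d5.
3 derived signals run: d2, d4, d5.
Unvisited dirty nodes (no longer demanded): d3.
Note the branch switch — demand abandons d3, which is never re-examined.

First demand of the output computes:
  d2 = min2(-4, 6) = -4
  d3 = min2(-4, -4) = -4
  d4 = if0(s3=-4 -> else branch d3) = -4
  d5 = add(-4, -4) = -8

After the edit, cleaning proceeds:
  d2: a read changed (s3 -4->0) — executes, giving 0.
  d3: stays stale; no demand reaches it after the flip.
  d4: a read changed (s3 -4->0) — executes, giving 0.
  d5: a read changed (d2 -4->0; d4 -4->0) — executes, giving 0.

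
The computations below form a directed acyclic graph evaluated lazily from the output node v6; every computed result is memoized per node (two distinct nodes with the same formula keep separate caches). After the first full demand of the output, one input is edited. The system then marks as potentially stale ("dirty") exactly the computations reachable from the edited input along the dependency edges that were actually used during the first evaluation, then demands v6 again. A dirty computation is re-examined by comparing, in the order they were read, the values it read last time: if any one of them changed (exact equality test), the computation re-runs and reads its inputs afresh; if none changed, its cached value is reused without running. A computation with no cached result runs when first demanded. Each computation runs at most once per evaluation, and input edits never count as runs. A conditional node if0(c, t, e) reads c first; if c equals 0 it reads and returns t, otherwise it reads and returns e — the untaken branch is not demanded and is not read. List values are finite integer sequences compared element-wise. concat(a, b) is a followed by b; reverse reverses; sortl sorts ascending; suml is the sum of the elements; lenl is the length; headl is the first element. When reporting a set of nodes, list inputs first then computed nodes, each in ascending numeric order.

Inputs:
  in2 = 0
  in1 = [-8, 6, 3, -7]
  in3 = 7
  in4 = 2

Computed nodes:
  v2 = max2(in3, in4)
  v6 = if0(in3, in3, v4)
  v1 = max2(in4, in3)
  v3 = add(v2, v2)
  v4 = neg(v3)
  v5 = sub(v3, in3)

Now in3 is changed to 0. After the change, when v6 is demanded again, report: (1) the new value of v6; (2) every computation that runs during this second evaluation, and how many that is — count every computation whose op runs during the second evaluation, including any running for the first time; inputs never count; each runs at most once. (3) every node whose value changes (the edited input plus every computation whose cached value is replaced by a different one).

First demand of the output computes:
  v2 = max2(7, 2) = 7
  v3 = add(7, 7) = 14
  v4 = neg(14) = -14
  v6 = if0(in3=7 -> else branch v4) = -14

After the edit, cleaning proceeds:
  v2: stays stale; no demand reaches it after the flip.
  v3: stays stale; no demand reaches it after the flip.
  v4: stays stale; no demand reaches it after the flip.
  v6: a read changed (in3 7->0) — executes, giving 0.

Note the branch switch — demand abandons v2, v3, v4, which are never re-examined.

Demanding v6 again yields 0.
1 computations run: v6.
The nodes whose values change: in3, v6.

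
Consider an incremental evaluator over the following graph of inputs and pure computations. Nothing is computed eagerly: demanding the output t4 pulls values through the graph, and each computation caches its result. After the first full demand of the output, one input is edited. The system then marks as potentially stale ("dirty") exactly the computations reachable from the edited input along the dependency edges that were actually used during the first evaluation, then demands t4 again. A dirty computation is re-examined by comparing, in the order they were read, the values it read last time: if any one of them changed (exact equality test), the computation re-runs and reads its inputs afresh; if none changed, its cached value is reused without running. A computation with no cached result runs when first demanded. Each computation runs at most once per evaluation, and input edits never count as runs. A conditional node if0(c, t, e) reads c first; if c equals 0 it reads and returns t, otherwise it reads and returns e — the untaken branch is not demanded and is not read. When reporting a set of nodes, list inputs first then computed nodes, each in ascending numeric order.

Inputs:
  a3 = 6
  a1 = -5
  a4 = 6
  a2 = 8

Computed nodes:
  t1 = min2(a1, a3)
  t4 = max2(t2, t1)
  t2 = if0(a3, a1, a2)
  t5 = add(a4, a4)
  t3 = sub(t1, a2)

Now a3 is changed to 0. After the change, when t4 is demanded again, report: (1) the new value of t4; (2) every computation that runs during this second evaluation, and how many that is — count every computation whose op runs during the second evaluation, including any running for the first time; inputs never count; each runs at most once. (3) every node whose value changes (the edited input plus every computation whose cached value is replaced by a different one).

t4 now evaluates to -5.
Run set: t1, t2, t4 (3 run).
Changed values: a3, t2, t4.

Initial pass — values computed on the first demand:
  t1 = min2(-5, 6) = -5
  t2 = if0(a3=6 -> else branch a2) = 8
  t4 = max2(8, -5) = 8

Second demand — change propagation:
  t1: re-runs because a3 6->0; new result -5 (unchanged).
  t2: re-runs because a3 6->0; new result -5.
  t4: re-runs because t2 8->-5; new result -5.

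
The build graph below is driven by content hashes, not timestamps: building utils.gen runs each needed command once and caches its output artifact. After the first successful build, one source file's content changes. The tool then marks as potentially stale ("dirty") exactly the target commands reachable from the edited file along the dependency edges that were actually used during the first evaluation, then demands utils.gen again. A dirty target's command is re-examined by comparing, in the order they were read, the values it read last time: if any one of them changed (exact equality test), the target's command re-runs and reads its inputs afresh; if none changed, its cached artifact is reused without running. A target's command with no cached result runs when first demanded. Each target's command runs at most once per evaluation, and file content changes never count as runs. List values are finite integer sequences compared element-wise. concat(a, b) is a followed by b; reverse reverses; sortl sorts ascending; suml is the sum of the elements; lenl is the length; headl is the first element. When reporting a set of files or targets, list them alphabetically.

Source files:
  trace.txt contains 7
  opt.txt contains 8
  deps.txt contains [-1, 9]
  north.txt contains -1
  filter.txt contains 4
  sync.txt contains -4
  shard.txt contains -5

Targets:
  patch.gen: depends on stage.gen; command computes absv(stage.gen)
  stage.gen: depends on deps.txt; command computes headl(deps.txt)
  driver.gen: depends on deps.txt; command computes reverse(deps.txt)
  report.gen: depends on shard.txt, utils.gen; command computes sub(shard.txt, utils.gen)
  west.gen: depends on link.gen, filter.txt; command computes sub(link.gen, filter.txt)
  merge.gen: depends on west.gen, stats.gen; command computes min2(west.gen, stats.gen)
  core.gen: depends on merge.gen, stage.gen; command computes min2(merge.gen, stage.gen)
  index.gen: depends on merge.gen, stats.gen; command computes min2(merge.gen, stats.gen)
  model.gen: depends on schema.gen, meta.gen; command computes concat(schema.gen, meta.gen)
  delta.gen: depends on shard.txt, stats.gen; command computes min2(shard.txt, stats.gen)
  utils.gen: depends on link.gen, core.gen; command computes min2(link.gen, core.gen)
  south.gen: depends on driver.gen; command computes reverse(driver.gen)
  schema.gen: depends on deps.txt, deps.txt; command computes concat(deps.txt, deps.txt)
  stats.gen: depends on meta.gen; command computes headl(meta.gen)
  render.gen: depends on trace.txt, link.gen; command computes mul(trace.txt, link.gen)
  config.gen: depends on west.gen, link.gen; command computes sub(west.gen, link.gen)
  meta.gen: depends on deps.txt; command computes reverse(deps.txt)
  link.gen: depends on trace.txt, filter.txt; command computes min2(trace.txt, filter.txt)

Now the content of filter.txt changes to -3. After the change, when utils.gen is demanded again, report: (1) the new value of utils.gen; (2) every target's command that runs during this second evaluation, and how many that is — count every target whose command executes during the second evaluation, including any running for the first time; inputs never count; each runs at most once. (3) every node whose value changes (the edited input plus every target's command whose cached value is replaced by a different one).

utils.gen now evaluates to -3.
Run set: link.gen, utils.gen, west.gen (3 run).
Changed values: filter.txt, link.gen, utils.gen.
The important point: at merge.gen every value read last time is unchanged, so the dirty flag clears without a run.

Initial pass — values computed on the first demand:
  link.gen = min2(7, 4) = 4
  meta.gen = reverse([-1, 9]) = [9, -1]
  stage.gen = headl([-1, 9]) = -1
  stats.gen = headl([9, -1]) = 9
  west.gen = sub(4, 4) = 0
  merge.gen = min2(0, 9) = 0
  core.gen = min2(0, -1) = -1
  utils.gen = min2(4, -1) = -1

Second demand — change propagation:
  link.gen: re-runs because filter.txt 4->-3; new result -3.
  west.gen: re-runs because link.gen 4->-3; filter.txt 4->-3; new result 0 (unchanged).
  merge.gen: re-examined; everything it read last time is the same (west.gen unchanged, stats.gen unchanged) — cache 0 kept, no run.
  core.gen: re-examined; everything it read last time is the same (merge.gen unchanged, stage.gen unchanged) — cache -1 kept, no run.
  utils.gen: re-runs because link.gen 4->-3; new result -3.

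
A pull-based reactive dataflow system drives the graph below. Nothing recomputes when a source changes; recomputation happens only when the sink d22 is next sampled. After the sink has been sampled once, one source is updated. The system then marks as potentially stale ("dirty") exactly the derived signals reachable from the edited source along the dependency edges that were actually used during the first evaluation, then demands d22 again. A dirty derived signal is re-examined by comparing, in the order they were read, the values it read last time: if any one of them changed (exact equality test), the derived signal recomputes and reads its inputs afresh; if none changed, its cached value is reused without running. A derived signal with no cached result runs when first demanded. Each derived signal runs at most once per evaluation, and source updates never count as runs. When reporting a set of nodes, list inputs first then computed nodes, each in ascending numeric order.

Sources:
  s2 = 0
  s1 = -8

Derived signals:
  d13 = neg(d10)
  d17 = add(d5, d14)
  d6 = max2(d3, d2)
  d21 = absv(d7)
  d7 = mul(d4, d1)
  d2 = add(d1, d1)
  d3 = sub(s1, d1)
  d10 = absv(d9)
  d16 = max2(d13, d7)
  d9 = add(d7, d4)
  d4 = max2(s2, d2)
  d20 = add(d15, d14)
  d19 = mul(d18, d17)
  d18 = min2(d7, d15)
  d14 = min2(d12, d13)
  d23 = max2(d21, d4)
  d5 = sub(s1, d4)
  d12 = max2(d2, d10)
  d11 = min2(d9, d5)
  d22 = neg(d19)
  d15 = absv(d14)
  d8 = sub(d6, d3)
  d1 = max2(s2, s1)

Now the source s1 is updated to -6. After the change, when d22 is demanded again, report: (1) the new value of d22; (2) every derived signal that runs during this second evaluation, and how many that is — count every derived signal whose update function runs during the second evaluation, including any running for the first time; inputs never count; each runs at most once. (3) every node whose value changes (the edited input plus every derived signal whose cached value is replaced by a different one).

New value of d22: 0.
Derived signals that run: d1, d5, d17, d19 — 4 in total.
Values that change: s1, d5, d17.
Key observation: the cutoff stops propagation at d2 — its inputs' values are unchanged, so it reuses its cache.

First evaluation (everything demanded from the output):
  d1 = max2(0, -8) = 0
  d2 = add(0, 0) = 0
  d4 = max2(0, 0) = 0
  d5 = sub(-8, 0) = -8
  d7 = mul(0, 0) = 0
  d9 = add(0, 0) = 0
  d10 = absv(0) = 0
  d12 = max2(0, 0) = 0
  d13 = neg(0) = 0
  d14 = min2(0, 0) = 0
  d15 = absv(0) = 0
  d17 = add(-8, 0) = -8
  d18 = min2(0, 0) = 0
  d19 = mul(0, -8) = 0
  d22 = neg(0) = 0

Propagation after the edit:
  d1: runs — s1 -8->-6; result 0 (same value as before).
  d2: checked — values it read are unchanged (d1 unchanged, d1 unchanged); reused cached 0 without running.
  d4: checked — values it read are unchanged (s2 unchanged, d2 unchanged); reused cached 0 without running.
  d5: runs — s1 -8->-6; result -6.
  d7: checked — values it read are unchanged (d4 unchanged, d1 unchanged); reused cached 0 without running.
  d9: checked — values it read are unchanged (d7 unchanged, d4 unchanged); reused cached 0 without running.
  d10: checked — values it read are unchanged (d9 unchanged); reused cached 0 without running.
  d12: checked — values it read are unchanged (d2 unchanged, d10 unchanged); reused cached 0 without running.
  d13: checked — values it read are unchanged (d10 unchanged); reused cached 0 without running.
  d14: checked — values it read are unchanged (d12 unchanged, d13 unchanged); reused cached 0 without running.
  d15: checked — values it read are unchanged (d14 unchanged); reused cached 0 without running.
  d17: runs — d5 -8->-6; result -6.
  d18: checked — values it read are unchanged (d7 unchanged, d15 unchanged); reused cached 0 without running.
  d19: runs — d17 -8->-6; result 0 (same value as before).
  d22: checked — values it read are unchanged (d19 unchanged); reused cached 0 without running.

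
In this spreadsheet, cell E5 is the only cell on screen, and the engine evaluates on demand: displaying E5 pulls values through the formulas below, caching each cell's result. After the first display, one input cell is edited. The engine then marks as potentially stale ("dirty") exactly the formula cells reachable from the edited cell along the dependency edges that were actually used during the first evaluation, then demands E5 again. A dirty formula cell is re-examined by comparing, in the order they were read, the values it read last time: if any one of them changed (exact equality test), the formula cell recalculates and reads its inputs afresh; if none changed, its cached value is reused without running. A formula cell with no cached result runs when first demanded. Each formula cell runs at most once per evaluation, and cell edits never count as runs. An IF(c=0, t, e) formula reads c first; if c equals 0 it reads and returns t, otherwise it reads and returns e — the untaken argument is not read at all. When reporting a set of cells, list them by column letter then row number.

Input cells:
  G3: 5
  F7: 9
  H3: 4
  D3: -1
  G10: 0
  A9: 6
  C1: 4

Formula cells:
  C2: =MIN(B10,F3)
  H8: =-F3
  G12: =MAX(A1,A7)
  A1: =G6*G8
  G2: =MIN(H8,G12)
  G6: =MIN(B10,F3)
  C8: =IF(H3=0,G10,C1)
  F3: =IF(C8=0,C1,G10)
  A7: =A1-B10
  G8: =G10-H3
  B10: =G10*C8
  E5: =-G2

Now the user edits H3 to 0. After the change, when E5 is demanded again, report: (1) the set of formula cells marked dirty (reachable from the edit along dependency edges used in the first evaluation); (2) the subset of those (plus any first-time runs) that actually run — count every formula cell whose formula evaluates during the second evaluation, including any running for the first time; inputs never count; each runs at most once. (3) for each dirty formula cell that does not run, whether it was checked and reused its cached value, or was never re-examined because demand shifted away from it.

Initial pass — values computed on the first demand:
  C8 = IF(H3=0: H3=4 -> else branch C1) = 4
  B10 = 0 * 4 = 0
  F3 = IF(C8=0: C8=4 -> else branch G10) = 0
  G6 = MIN(0, 0) = 0
  G8 = 0 - 4 = -4
  A1 = 0 * -4 = 0
  A7 = 0 - 0 = 0
  G12 = MAX(0, 0) = 0
  H8 = -(0) = 0
  G2 = MIN(0, 0) = 0
  E5 = -(0) = 0

Second demand — change propagation:
  C8: re-runs because H3 4->0; new result 0.
  B10: re-runs because C8 4->0; new result 0 (unchanged).
  F3: re-runs because C8 4->0; new result 4.
  G6: re-runs because F3 0->4; new result 0 (unchanged).
  G8: re-runs because H3 4->0; new result 0.
  A1: re-runs because G8 -4->0; new result 0 (unchanged).
  A7: re-examined; everything it read last time is the same (A1 unchanged, B10 unchanged) — cache 0 kept, no run.
  G12: re-examined; everything it read last time is the same (A1 unchanged, A7 unchanged) — cache 0 kept, no run.
  H8: re-runs because F3 0->4; new result -4.
  G2: re-runs because H8 0->-4; new result -4.
  E5: re-runs because G2 0->-4; new result 4.

The important point: at A7 every value read last time is unchanged, so the dirty flag clears without a run.

Dirty set: A1, A7, B10, C8, E5, F3, G2, G6, G8, G12, H8.
Run set: A1, B10, C8, E5, F3, G2, G6, G8, H8 (9 run).
Re-examined without running (cache reused): A7, G12.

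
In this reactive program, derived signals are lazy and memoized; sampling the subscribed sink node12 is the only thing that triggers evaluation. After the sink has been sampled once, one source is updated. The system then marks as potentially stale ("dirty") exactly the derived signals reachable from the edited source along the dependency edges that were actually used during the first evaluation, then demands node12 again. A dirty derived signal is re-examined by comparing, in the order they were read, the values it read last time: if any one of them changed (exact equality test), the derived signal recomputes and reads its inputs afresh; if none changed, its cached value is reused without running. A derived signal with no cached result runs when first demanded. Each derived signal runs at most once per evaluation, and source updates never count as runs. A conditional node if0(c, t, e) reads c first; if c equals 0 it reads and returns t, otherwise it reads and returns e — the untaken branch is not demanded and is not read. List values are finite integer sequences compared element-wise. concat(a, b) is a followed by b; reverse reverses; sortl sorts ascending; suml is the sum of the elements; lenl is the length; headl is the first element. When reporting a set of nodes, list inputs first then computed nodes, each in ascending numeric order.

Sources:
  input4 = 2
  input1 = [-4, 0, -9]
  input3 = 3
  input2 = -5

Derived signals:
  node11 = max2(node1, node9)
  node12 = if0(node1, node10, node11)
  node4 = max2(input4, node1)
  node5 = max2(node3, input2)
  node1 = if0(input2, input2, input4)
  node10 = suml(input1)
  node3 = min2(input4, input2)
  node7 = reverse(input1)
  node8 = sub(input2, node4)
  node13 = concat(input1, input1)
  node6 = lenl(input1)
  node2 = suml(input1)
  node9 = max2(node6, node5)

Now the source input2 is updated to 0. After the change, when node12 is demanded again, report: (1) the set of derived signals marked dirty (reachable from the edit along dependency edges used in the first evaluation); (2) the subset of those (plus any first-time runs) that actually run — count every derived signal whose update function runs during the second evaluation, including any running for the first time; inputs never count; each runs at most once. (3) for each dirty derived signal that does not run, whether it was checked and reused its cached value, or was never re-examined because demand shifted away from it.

First demand of the output computes:
  node1 = if0(input2=-5 -> else branch input4) = 2
  node3 = min2(2, -5) = -5
  node5 = max2(-5, -5) = -5
  node6 = lenl([-4, 0, -9]) = 3
  node9 = max2(3, -5) = 3
  node11 = max2(2, 3) = 3
  node12 = if0(node1=2 -> else branch node11) = 3

After the edit, cleaning proceeds:
  node1: a read changed (input2 -5->0) — executes, giving 0.
  node3: stays stale; no demand reaches it after the flip.
  node5: stays stale; no demand reaches it after the flip.
  node9: stays stale; no demand reaches it after the flip.
  node10: had never run; runs now, result -13.
  node11: stays stale; no demand reaches it after the flip.
  node12: a read changed (node1 2->0) — executes, giving -13.

Note the branch switch — demand abandons node3, node5, node9, node11, which are never re-examined.

The edit dirties: node1, node3, node5, node9, node11, node12.
3 derived signals run: node1, node10, node12.
Unvisited dirty nodes (no longer demanded): node3, node5, node9, node11.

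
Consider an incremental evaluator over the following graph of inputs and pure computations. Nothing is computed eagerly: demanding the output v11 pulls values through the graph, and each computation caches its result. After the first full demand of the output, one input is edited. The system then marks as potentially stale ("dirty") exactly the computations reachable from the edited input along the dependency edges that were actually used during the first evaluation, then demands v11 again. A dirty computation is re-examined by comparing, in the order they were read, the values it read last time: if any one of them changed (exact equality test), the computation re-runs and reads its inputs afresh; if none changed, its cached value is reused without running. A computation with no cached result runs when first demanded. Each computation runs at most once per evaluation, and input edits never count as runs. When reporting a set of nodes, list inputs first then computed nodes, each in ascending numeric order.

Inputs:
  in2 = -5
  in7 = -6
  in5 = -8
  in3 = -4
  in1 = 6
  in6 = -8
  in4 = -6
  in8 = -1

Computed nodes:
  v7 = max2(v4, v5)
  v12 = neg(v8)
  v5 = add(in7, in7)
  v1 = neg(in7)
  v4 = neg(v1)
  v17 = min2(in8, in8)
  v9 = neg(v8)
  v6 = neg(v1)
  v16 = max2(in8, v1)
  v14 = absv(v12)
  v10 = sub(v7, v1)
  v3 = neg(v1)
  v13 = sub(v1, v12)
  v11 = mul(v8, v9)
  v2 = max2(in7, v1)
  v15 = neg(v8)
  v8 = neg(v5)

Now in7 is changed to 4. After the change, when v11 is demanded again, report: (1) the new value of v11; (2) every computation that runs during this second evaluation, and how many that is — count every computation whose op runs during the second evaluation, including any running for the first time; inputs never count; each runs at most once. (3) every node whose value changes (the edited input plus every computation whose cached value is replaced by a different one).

v11 now evaluates to -64.
Run set: v5, v8, v9, v11 (4 run).
Changed values: in7, v5, v8, v9, v11.

Initial pass — values computed on the first demand:
  v5 = add(-6, -6) = -12
  v8 = neg(-12) = 12
  v9 = neg(12) = -12
  v11 = mul(12, -12) = -144

Second demand — change propagation:
  v5: re-runs because in7 -6->4; in7 -6->4; new result 8.
  v8: re-runs because v5 -12->8; new result -8.
  v9: re-runs because v8 12->-8; new result 8.
  v11: re-runs because v8 12->-8; v9 -12->8; new result -64.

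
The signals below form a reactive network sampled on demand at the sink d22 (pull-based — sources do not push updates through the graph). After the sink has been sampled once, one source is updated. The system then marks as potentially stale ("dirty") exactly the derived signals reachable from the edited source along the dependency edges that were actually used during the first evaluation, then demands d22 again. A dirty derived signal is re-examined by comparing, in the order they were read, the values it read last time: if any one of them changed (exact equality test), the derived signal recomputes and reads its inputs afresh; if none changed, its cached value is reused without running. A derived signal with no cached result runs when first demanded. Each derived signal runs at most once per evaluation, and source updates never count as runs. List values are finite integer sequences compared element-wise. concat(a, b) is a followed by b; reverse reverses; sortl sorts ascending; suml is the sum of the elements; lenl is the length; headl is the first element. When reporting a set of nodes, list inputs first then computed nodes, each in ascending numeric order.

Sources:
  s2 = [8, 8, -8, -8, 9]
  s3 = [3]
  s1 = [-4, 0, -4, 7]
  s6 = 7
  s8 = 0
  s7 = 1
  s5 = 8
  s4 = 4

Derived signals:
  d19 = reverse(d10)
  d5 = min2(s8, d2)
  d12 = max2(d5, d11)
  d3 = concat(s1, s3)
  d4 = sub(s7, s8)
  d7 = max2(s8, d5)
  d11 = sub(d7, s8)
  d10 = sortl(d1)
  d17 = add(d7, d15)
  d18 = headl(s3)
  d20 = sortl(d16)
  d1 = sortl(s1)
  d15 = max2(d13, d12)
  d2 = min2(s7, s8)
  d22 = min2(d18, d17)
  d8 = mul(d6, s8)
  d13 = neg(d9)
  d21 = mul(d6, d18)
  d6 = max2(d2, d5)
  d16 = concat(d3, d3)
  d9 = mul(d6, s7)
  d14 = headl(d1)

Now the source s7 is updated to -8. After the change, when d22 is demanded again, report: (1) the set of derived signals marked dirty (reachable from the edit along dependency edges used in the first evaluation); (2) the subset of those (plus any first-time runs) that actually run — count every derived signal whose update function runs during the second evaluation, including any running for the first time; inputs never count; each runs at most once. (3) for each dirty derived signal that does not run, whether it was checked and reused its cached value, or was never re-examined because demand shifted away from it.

Dirty set: d2, d5, d6, d7, d9, d11, d12, d13, d15, d17, d22.
Run set: d2, d5, d6, d7, d9, d12, d13, d15 (8 run).
Re-examined without running (cache reused): d11, d17, d22.
The important point: at d11 every value read last time is unchanged, so the dirty flag clears without a run.

Initial pass — values computed on the first demand:
  d2 = min2(1, 0) = 0
  d5 = min2(0, 0) = 0
  d6 = max2(0, 0) = 0
  d7 = max2(0, 0) = 0
  d9 = mul(0, 1) = 0
  d11 = sub(0, 0) = 0
  d12 = max2(0, 0) = 0
  d13 = neg(0) = 0
  d15 = max2(0, 0) = 0
  d17 = add(0, 0) = 0
  d18 = headl([3]) = 3
  d22 = min2(3, 0) = 0

Second demand — change propagation:
  d2: re-runs because s7 1->-8; new result -8.
  d5: re-runs because d2 0->-8; new result -8.
  d6: re-runs because d2 0->-8; d5 0->-8; new result -8.
  d7: re-runs because d5 0->-8; new result 0 (unchanged).
  d9: re-runs because d6 0->-8; s7 1->-8; new result 64.
  d11: re-examined; everything it read last time is the same (d7 unchanged, s8 unchanged) — cache 0 kept, no run.
  d12: re-runs because d5 0->-8; new result 0 (unchanged).
  d13: re-runs because d9 0->64; new result -64.
  d15: re-runs because d13 0->-64; new result 0 (unchanged).
  d17: re-examined; everything it read last time is the same (d7 unchanged, d15 unchanged) — cache 0 kept, no run.
  d22: re-examined; everything it read last time is the same (d18 unchanged, d17 unchanged) — cache 0 kept, no run.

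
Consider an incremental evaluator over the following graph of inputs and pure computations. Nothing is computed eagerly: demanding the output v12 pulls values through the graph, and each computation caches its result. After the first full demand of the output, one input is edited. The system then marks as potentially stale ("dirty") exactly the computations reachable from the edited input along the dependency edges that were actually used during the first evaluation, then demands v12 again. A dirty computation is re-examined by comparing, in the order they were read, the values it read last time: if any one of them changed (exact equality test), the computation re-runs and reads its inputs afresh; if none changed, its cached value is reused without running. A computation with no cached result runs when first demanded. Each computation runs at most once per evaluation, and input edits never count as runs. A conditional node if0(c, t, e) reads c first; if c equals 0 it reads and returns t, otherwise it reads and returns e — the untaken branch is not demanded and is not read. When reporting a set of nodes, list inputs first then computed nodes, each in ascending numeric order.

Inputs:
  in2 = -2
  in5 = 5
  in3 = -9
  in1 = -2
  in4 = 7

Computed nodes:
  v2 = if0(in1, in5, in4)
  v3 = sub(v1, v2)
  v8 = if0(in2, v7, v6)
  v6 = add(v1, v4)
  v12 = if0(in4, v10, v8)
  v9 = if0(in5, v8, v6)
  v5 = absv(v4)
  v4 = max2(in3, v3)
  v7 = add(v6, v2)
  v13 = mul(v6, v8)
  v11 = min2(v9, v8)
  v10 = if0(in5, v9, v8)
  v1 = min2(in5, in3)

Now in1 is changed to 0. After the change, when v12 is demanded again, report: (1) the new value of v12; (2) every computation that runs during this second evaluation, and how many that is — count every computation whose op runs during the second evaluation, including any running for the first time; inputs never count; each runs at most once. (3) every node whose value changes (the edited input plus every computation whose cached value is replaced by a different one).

Initial pass — values computed on the first demand:
  v1 = min2(5, -9) = -9
  v2 = if0(in1=-2 -> else branch in4) = 7
  v3 = sub(-9, 7) = -16
  v4 = max2(-9, -16) = -9
  v6 = add(-9, -9) = -18
  v8 = if0(in2=-2 -> else branch v6) = -18
  v12 = if0(in4=7 -> else branch v8) = -18

Second demand — change propagation:
  v2: re-runs because in1 -2->0; new result 5.
  v3: re-runs because v2 7->5; new result -14.
  v4: re-runs because v3 -16->-14; new result -9 (unchanged).
  v6: re-examined; everything it read last time is the same (v1 unchanged, v4 unchanged) — cache -18 kept, no run.
  v8: re-examined; everything it read last time is the same (in2 unchanged, v6 unchanged) — cache -18 kept, no run.
  v12: re-examined; everything it read last time is the same (in4 unchanged, v8 unchanged) — cache -18 kept, no run.

The important point: v4 recomputes to an identical value, and the output ends up unchanged.

v12 now evaluates to -18.
Run set: v2, v3, v4 (3 run).
Changed values: in1, v2, v3.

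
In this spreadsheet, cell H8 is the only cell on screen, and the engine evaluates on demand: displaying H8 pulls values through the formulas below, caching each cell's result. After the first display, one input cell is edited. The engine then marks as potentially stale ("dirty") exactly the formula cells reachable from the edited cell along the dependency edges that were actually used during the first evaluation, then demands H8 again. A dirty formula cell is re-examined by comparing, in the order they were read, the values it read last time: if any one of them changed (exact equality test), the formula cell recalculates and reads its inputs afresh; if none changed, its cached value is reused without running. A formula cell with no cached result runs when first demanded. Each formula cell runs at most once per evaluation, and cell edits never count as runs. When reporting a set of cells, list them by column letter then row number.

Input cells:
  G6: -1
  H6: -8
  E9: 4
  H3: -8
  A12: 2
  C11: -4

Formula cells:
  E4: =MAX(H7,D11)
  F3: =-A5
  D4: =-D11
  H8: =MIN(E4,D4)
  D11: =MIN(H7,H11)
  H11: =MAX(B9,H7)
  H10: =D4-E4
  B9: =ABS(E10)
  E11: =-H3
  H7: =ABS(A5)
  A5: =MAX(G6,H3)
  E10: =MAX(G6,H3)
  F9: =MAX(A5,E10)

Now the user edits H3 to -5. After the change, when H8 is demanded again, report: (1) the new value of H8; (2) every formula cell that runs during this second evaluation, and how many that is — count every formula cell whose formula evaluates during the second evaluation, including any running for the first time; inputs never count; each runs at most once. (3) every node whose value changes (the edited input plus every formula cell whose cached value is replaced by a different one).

H8 now evaluates to -1.
Run set: A5, E10 (2 run).
Changed values: H3.
The important point: at B9 every value read last time is unchanged, so the dirty flag clears without a run.

Initial pass — values computed on the first demand:
  A5 = MAX(-1, -8) = -1
  E10 = MAX(-1, -8) = -1
  B9 = ABS(-1) = 1
  H7 = ABS(-1) = 1
  H11 = MAX(1, 1) = 1
  D11 = MIN(1, 1) = 1
  D4 = -(1) = -1
  E4 = MAX(1, 1) = 1
  H8 = MIN(1, -1) = -1

Second demand — change propagation:
  A5: re-runs because H3 -8->-5; new result -1 (unchanged).
  E10: re-runs because H3 -8->-5; new result -1 (unchanged).
  B9: re-examined; everything it read last time is the same (E10 unchanged) — cache 1 kept, no run.
  H7: re-examined; everything it read last time is the same (A5 unchanged) — cache 1 kept, no run.
  H11: re-examined; everything it read last time is the same (B9 unchanged, H7 unchanged) — cache 1 kept, no run.
  D11: re-examined; everything it read last time is the same (H7 unchanged, H11 unchanged) — cache 1 kept, no run.
  D4: re-examined; everything it read last time is the same (D11 unchanged) — cache -1 kept, no run.
  E4: re-examined; everything it read last time is the same (H7 unchanged, D11 unchanged) — cache 1 kept, no run.
  H8: re-examined; everything it read last time is the same (E4 unchanged, D4 unchanged) — cache -1 kept, no run.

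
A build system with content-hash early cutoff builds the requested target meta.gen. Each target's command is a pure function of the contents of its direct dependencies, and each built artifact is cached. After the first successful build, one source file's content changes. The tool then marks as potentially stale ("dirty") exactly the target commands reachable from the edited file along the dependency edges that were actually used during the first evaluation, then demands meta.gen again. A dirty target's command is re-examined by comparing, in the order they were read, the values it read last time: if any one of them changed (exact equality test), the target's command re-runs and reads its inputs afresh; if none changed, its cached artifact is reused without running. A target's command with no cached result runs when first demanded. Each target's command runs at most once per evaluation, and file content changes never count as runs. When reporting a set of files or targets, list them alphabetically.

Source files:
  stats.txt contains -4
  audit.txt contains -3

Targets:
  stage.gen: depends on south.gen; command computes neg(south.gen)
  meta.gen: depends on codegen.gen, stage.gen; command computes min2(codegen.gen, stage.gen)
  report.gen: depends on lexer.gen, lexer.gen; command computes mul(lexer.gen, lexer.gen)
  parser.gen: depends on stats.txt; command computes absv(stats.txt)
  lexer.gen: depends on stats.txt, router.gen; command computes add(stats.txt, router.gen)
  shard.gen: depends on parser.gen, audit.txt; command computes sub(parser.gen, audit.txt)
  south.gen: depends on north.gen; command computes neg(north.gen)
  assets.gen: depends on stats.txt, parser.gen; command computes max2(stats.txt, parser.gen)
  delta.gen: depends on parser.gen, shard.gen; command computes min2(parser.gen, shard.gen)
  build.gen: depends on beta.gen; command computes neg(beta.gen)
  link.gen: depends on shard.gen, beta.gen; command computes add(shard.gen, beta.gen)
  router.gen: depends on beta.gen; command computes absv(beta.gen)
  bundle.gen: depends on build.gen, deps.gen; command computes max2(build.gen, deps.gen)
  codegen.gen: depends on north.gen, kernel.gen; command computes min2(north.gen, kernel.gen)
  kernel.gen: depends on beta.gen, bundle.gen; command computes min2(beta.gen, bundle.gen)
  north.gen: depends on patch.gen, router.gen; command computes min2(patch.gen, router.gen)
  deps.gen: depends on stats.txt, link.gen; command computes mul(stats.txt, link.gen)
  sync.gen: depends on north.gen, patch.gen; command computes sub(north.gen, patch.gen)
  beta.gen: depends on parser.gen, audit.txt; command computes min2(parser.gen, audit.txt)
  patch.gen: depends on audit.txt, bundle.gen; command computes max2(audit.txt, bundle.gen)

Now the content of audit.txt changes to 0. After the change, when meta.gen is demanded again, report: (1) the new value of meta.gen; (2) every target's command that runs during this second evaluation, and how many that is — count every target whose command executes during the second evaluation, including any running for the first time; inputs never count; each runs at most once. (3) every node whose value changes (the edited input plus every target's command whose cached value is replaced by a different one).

New value of meta.gen: 0.
Target commands that run: beta.gen, build.gen, bundle.gen, codegen.gen, kernel.gen, link.gen, meta.gen, north.gen, patch.gen, router.gen, shard.gen, south.gen, stage.gen — 13 in total.
Values that change: audit.txt, beta.gen, build.gen, bundle.gen, codegen.gen, kernel.gen, meta.gen, north.gen, patch.gen, router.gen, shard.gen, south.gen, stage.gen.
Key observation: the cutoff stops propagation at deps.gen — its inputs' values are unchanged, so it reuses its cache.

First evaluation (everything demanded from the output):
  parser.gen = absv(-4) = 4
  beta.gen = min2(4, -3) = -3
  build.gen = neg(-3) = 3
  router.gen = absv(-3) = 3
  shard.gen = sub(4, -3) = 7
  link.gen = add(7, -3) = 4
  deps.gen = mul(-4, 4) = -16
  bundle.gen = max2(3, -16) = 3
  kernel.gen = min2(-3, 3) = -3
  patch.gen = max2(-3, 3) = 3
  north.gen = min2(3, 3) = 3
  codegen.gen = min2(3, -3) = -3
  south.gen = neg(3) = -3
  stage.gen = neg(-3) = 3
  meta.gen = min2(-3, 3) = -3

Propagation after the edit:
  beta.gen: runs — audit.txt -3->0; result 0.
  build.gen: runs — beta.gen -3->0; result 0.
  router.gen: runs — beta.gen -3->0; result 0.
  shard.gen: runs — audit.txt -3->0; result 4.
  link.gen: runs — shard.gen 7->4; beta.gen -3->0; result 4 (same value as before).
  deps.gen: checked — values it read are unchanged (stats.txt unchanged, link.gen unchanged); reused cached -16 without running.
  bundle.gen: runs — build.gen 3->0; result 0.
  kernel.gen: runs — beta.gen -3->0; bundle.gen 3->0; result 0.
  patch.gen: runs — audit.txt -3->0; bundle.gen 3->0; result 0.
  north.gen: runs — patch.gen 3->0; router.gen 3->0; result 0.
  codegen.gen: runs — north.gen 3->0; kernel.gen -3->0; result 0.
  south.gen: runs — north.gen 3->0; result 0.
  stage.gen: runs — south.gen -3->0; result 0.
  meta.gen: runs — codegen.gen -3->0; stage.gen 3->0; result 0.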